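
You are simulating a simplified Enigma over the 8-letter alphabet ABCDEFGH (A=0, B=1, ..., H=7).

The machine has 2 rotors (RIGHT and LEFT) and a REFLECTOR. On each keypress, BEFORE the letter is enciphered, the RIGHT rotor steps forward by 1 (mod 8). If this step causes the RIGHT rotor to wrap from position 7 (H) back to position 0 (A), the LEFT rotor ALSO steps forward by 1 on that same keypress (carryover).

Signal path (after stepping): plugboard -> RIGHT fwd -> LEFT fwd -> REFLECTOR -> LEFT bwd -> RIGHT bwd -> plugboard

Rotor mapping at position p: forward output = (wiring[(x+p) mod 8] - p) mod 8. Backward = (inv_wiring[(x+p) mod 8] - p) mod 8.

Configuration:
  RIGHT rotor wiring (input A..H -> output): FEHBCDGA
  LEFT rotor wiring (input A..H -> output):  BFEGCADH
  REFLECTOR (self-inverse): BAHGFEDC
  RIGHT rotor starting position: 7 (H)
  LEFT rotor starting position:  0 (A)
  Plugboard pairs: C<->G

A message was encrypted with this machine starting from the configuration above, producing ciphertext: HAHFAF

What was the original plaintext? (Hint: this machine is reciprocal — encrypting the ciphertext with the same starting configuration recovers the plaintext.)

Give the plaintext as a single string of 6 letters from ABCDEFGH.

Char 1 ('H'): step: R->0, L->1 (L advanced); H->plug->H->R->A->L->E->refl->F->L'->C->R'->E->plug->E
Char 2 ('A'): step: R->1, L=1; A->plug->A->R->D->L->B->refl->A->L'->H->R'->G->plug->C
Char 3 ('H'): step: R->2, L=1; H->plug->H->R->C->L->F->refl->E->L'->A->R'->C->plug->G
Char 4 ('F'): step: R->3, L=1; F->plug->F->R->C->L->F->refl->E->L'->A->R'->C->plug->G
Char 5 ('A'): step: R->4, L=1; A->plug->A->R->G->L->G->refl->D->L'->B->R'->E->plug->E
Char 6 ('F'): step: R->5, L=1; F->plug->F->R->C->L->F->refl->E->L'->A->R'->D->plug->D

Answer: ECGGED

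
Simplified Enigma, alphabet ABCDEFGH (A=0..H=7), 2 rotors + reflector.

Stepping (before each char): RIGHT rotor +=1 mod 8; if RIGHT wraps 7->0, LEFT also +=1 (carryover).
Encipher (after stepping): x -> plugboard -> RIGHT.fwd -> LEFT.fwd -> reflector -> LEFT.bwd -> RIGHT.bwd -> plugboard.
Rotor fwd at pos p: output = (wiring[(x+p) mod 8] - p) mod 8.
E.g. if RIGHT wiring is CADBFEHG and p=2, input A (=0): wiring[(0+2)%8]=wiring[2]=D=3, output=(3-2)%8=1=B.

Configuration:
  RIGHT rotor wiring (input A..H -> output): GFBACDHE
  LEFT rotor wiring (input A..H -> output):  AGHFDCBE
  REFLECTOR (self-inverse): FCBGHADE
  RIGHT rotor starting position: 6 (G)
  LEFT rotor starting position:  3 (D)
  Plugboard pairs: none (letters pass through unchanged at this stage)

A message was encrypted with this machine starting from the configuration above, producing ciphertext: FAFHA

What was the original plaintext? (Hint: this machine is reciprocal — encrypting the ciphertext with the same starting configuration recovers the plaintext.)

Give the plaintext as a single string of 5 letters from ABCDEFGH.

Answer: CCDFB

Derivation:
Char 1 ('F'): step: R->7, L=3; F->plug->F->R->D->L->G->refl->D->L'->G->R'->C->plug->C
Char 2 ('A'): step: R->0, L->4 (L advanced); A->plug->A->R->G->L->D->refl->G->L'->B->R'->C->plug->C
Char 3 ('F'): step: R->1, L=4; F->plug->F->R->G->L->D->refl->G->L'->B->R'->D->plug->D
Char 4 ('H'): step: R->2, L=4; H->plug->H->R->D->L->A->refl->F->L'->C->R'->F->plug->F
Char 5 ('A'): step: R->3, L=4; A->plug->A->R->F->L->C->refl->B->L'->H->R'->B->plug->B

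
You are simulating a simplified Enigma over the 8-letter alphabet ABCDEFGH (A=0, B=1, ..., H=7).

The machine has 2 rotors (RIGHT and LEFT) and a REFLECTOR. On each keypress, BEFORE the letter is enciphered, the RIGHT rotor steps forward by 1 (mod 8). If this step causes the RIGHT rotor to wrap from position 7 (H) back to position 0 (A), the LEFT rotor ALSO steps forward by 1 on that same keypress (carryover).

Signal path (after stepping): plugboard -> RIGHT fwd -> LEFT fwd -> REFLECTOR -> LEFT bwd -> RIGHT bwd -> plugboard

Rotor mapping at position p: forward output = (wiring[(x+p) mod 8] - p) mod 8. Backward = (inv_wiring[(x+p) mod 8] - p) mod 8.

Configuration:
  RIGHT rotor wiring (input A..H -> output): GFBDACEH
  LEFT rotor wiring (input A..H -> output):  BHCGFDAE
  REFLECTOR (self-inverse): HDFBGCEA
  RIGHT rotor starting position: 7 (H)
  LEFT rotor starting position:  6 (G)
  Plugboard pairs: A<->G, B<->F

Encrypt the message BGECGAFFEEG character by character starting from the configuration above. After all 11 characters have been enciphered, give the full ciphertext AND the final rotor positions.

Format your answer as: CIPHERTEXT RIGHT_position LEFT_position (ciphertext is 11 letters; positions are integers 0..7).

Answer: ACABEGCAFAH 2 0

Derivation:
Char 1 ('B'): step: R->0, L->7 (L advanced); B->plug->F->R->C->L->A->refl->H->L'->E->R'->G->plug->A
Char 2 ('G'): step: R->1, L=7; G->plug->A->R->E->L->H->refl->A->L'->C->R'->C->plug->C
Char 3 ('E'): step: R->2, L=7; E->plug->E->R->C->L->A->refl->H->L'->E->R'->G->plug->A
Char 4 ('C'): step: R->3, L=7; C->plug->C->R->H->L->B->refl->D->L'->D->R'->F->plug->B
Char 5 ('G'): step: R->4, L=7; G->plug->A->R->E->L->H->refl->A->L'->C->R'->E->plug->E
Char 6 ('A'): step: R->5, L=7; A->plug->G->R->G->L->E->refl->G->L'->F->R'->A->plug->G
Char 7 ('F'): step: R->6, L=7; F->plug->B->R->B->L->C->refl->F->L'->A->R'->C->plug->C
Char 8 ('F'): step: R->7, L=7; F->plug->B->R->H->L->B->refl->D->L'->D->R'->G->plug->A
Char 9 ('E'): step: R->0, L->0 (L advanced); E->plug->E->R->A->L->B->refl->D->L'->F->R'->B->plug->F
Char 10 ('E'): step: R->1, L=0; E->plug->E->R->B->L->H->refl->A->L'->G->R'->G->plug->A
Char 11 ('G'): step: R->2, L=0; G->plug->A->R->H->L->E->refl->G->L'->D->R'->H->plug->H
Final: ciphertext=ACABEGCAFAH, RIGHT=2, LEFT=0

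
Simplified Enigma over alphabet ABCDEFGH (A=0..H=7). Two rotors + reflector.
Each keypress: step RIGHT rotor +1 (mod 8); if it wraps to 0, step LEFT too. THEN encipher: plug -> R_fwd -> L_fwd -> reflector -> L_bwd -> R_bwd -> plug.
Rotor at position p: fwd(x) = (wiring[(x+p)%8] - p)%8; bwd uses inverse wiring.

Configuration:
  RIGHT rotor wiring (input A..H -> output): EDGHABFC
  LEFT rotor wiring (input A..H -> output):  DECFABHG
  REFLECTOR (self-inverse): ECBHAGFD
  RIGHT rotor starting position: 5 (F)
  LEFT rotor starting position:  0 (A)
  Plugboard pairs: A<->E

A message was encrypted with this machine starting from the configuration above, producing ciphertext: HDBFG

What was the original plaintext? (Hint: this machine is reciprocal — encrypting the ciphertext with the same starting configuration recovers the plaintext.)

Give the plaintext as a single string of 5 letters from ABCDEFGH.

Char 1 ('H'): step: R->6, L=0; H->plug->H->R->D->L->F->refl->G->L'->H->R'->A->plug->E
Char 2 ('D'): step: R->7, L=0; D->plug->D->R->H->L->G->refl->F->L'->D->R'->A->plug->E
Char 3 ('B'): step: R->0, L->1 (L advanced); B->plug->B->R->D->L->H->refl->D->L'->A->R'->E->plug->A
Char 4 ('F'): step: R->1, L=1; F->plug->F->R->E->L->A->refl->E->L'->C->R'->A->plug->E
Char 5 ('G'): step: R->2, L=1; G->plug->G->R->C->L->E->refl->A->L'->E->R'->A->plug->E

Answer: EEAEE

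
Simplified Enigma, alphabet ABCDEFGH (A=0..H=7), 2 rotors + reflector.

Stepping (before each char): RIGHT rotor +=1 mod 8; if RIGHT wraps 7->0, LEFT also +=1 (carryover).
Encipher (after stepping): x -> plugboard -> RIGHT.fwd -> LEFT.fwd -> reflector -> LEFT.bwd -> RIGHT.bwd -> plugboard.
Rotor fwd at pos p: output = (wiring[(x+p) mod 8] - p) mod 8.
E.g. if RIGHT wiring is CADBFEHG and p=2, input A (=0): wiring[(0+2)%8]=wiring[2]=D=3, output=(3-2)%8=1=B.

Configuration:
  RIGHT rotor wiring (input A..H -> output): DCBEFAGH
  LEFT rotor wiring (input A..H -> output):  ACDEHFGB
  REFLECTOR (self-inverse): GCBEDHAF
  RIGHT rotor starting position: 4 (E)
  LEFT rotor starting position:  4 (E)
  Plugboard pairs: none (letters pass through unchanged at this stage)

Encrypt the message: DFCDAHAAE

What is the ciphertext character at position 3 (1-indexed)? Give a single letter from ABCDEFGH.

Char 1 ('D'): step: R->5, L=4; D->plug->D->R->G->L->H->refl->F->L'->D->R'->A->plug->A
Char 2 ('F'): step: R->6, L=4; F->plug->F->R->G->L->H->refl->F->L'->D->R'->E->plug->E
Char 3 ('C'): step: R->7, L=4; C->plug->C->R->D->L->F->refl->H->L'->G->R'->F->plug->F

F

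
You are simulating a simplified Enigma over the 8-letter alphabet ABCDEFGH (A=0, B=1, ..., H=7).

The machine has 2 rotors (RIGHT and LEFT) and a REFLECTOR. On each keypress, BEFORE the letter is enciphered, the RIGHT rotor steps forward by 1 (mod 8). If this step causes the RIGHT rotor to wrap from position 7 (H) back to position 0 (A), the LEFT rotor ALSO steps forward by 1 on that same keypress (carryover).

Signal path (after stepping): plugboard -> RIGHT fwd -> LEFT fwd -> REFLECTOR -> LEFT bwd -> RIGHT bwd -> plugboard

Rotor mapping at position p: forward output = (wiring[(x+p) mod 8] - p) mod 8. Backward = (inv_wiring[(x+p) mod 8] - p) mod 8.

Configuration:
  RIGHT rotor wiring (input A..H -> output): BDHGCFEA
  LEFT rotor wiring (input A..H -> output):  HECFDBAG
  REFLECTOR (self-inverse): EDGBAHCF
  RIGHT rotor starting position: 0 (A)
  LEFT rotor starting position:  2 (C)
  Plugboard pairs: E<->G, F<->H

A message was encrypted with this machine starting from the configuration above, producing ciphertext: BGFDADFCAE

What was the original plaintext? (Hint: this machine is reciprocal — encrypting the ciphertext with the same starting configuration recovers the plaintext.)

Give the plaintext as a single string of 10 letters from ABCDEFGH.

Char 1 ('B'): step: R->1, L=2; B->plug->B->R->G->L->F->refl->H->L'->D->R'->F->plug->H
Char 2 ('G'): step: R->2, L=2; G->plug->E->R->C->L->B->refl->D->L'->B->R'->H->plug->F
Char 3 ('F'): step: R->3, L=2; F->plug->H->R->E->L->G->refl->C->L'->H->R'->B->plug->B
Char 4 ('D'): step: R->4, L=2; D->plug->D->R->E->L->G->refl->C->L'->H->R'->F->plug->H
Char 5 ('A'): step: R->5, L=2; A->plug->A->R->A->L->A->refl->E->L'->F->R'->H->plug->F
Char 6 ('D'): step: R->6, L=2; D->plug->D->R->F->L->E->refl->A->L'->A->R'->F->plug->H
Char 7 ('F'): step: R->7, L=2; F->plug->H->R->F->L->E->refl->A->L'->A->R'->D->plug->D
Char 8 ('C'): step: R->0, L->3 (L advanced); C->plug->C->R->H->L->H->refl->F->L'->D->R'->B->plug->B
Char 9 ('A'): step: R->1, L=3; A->plug->A->R->C->L->G->refl->C->L'->A->R'->H->plug->F
Char 10 ('E'): step: R->2, L=3; E->plug->G->R->H->L->H->refl->F->L'->D->R'->D->plug->D

Answer: HFBHFHDBFD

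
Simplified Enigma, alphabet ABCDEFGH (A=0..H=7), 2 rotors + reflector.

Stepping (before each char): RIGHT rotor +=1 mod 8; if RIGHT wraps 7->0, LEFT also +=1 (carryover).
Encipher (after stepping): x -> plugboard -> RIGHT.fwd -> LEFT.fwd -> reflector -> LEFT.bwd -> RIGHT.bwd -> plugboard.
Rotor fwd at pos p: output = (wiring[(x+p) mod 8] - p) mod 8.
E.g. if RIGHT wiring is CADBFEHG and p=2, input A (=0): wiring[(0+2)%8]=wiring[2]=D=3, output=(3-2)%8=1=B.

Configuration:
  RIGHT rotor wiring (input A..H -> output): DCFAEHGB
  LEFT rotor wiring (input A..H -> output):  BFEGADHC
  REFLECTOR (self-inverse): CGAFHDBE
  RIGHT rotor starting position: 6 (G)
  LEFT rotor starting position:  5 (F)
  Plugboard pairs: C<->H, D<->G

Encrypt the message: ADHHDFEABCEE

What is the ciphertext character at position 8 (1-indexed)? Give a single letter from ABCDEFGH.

Char 1 ('A'): step: R->7, L=5; A->plug->A->R->C->L->F->refl->D->L'->H->R'->H->plug->C
Char 2 ('D'): step: R->0, L->6 (L advanced); D->plug->G->R->G->L->C->refl->A->L'->F->R'->C->plug->H
Char 3 ('H'): step: R->1, L=6; H->plug->C->R->H->L->F->refl->D->L'->C->R'->H->plug->C
Char 4 ('H'): step: R->2, L=6; H->plug->C->R->C->L->D->refl->F->L'->H->R'->F->plug->F
Char 5 ('D'): step: R->3, L=6; D->plug->G->R->H->L->F->refl->D->L'->C->R'->H->plug->C
Char 6 ('F'): step: R->4, L=6; F->plug->F->R->G->L->C->refl->A->L'->F->R'->D->plug->G
Char 7 ('E'): step: R->5, L=6; E->plug->E->R->F->L->A->refl->C->L'->G->R'->D->plug->G
Char 8 ('A'): step: R->6, L=6; A->plug->A->R->A->L->B->refl->G->L'->E->R'->D->plug->G

G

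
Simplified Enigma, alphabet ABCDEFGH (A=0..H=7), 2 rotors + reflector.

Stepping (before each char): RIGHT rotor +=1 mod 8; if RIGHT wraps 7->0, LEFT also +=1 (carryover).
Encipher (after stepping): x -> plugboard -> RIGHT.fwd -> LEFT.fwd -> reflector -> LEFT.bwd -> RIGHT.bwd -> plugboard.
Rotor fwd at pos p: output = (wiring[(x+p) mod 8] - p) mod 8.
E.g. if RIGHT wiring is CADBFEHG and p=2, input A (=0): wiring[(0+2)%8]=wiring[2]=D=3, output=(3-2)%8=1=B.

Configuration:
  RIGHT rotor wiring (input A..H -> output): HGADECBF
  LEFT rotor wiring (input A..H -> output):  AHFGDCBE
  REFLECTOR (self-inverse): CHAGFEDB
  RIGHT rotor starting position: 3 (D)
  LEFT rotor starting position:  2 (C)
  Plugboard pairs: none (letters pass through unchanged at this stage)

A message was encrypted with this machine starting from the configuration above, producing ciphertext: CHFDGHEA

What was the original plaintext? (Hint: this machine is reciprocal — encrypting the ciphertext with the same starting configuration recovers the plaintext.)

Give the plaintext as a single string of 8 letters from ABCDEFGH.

Answer: EEACAABG

Derivation:
Char 1 ('C'): step: R->4, L=2; C->plug->C->R->F->L->C->refl->A->L'->D->R'->E->plug->E
Char 2 ('H'): step: R->5, L=2; H->plug->H->R->H->L->F->refl->E->L'->B->R'->E->plug->E
Char 3 ('F'): step: R->6, L=2; F->plug->F->R->F->L->C->refl->A->L'->D->R'->A->plug->A
Char 4 ('D'): step: R->7, L=2; D->plug->D->R->B->L->E->refl->F->L'->H->R'->C->plug->C
Char 5 ('G'): step: R->0, L->3 (L advanced); G->plug->G->R->B->L->A->refl->C->L'->H->R'->A->plug->A
Char 6 ('H'): step: R->1, L=3; H->plug->H->R->G->L->E->refl->F->L'->F->R'->A->plug->A
Char 7 ('E'): step: R->2, L=3; E->plug->E->R->H->L->C->refl->A->L'->B->R'->B->plug->B
Char 8 ('A'): step: R->3, L=3; A->plug->A->R->A->L->D->refl->G->L'->D->R'->G->plug->G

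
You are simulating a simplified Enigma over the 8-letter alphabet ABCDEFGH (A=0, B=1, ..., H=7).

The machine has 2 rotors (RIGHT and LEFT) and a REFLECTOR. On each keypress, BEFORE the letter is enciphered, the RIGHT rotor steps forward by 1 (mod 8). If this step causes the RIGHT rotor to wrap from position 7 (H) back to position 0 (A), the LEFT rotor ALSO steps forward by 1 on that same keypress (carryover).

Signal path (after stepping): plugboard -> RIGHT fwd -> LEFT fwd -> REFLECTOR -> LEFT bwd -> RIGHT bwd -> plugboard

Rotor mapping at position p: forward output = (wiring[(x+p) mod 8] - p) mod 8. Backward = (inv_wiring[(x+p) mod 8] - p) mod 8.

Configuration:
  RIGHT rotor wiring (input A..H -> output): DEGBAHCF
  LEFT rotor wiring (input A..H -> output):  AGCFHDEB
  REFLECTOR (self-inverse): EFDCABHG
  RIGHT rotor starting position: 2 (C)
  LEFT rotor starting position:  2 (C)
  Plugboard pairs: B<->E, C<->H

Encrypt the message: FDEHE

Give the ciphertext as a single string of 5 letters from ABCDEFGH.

Answer: DADDF

Derivation:
Char 1 ('F'): step: R->3, L=2; F->plug->F->R->A->L->A->refl->E->L'->H->R'->D->plug->D
Char 2 ('D'): step: R->4, L=2; D->plug->D->R->B->L->D->refl->C->L'->E->R'->A->plug->A
Char 3 ('E'): step: R->5, L=2; E->plug->B->R->F->L->H->refl->G->L'->G->R'->D->plug->D
Char 4 ('H'): step: R->6, L=2; H->plug->C->R->F->L->H->refl->G->L'->G->R'->D->plug->D
Char 5 ('E'): step: R->7, L=2; E->plug->B->R->E->L->C->refl->D->L'->B->R'->F->plug->F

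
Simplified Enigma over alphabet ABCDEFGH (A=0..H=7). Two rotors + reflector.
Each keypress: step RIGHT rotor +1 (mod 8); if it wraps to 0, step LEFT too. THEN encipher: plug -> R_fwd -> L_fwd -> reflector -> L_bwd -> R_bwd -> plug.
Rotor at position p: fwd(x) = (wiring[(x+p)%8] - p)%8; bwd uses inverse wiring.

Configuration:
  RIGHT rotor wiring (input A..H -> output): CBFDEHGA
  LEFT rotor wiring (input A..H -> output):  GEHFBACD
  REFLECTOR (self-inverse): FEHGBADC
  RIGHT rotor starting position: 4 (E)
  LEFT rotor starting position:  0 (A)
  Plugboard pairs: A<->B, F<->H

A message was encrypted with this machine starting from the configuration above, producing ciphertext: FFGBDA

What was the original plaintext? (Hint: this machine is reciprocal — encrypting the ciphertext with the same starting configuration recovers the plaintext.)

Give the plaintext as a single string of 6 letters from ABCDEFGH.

Char 1 ('F'): step: R->5, L=0; F->plug->H->R->H->L->D->refl->G->L'->A->R'->F->plug->H
Char 2 ('F'): step: R->6, L=0; F->plug->H->R->B->L->E->refl->B->L'->E->R'->C->plug->C
Char 3 ('G'): step: R->7, L=0; G->plug->G->R->A->L->G->refl->D->L'->H->R'->H->plug->F
Char 4 ('B'): step: R->0, L->1 (L advanced); B->plug->A->R->C->L->E->refl->B->L'->F->R'->C->plug->C
Char 5 ('D'): step: R->1, L=1; D->plug->D->R->D->L->A->refl->F->L'->H->R'->G->plug->G
Char 6 ('A'): step: R->2, L=1; A->plug->B->R->B->L->G->refl->D->L'->A->R'->G->plug->G

Answer: HCFCGG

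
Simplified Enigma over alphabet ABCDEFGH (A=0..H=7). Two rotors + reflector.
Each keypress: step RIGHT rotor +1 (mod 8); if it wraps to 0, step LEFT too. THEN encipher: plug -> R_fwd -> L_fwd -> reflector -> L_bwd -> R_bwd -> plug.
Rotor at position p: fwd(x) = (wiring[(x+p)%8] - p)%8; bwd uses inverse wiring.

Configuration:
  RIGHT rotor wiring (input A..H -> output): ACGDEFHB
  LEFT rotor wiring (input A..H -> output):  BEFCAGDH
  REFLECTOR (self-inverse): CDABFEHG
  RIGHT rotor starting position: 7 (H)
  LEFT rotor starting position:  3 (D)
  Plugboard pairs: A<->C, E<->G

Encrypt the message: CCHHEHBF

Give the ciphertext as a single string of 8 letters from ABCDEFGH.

Answer: GBCGHBEB

Derivation:
Char 1 ('C'): step: R->0, L->4 (L advanced); C->plug->A->R->A->L->E->refl->F->L'->E->R'->E->plug->G
Char 2 ('C'): step: R->1, L=4; C->plug->A->R->B->L->C->refl->A->L'->F->R'->B->plug->B
Char 3 ('H'): step: R->2, L=4; H->plug->H->R->A->L->E->refl->F->L'->E->R'->A->plug->C
Char 4 ('H'): step: R->3, L=4; H->plug->H->R->D->L->D->refl->B->L'->G->R'->E->plug->G
Char 5 ('E'): step: R->4, L=4; E->plug->G->R->C->L->H->refl->G->L'->H->R'->H->plug->H
Char 6 ('H'): step: R->5, L=4; H->plug->H->R->H->L->G->refl->H->L'->C->R'->B->plug->B
Char 7 ('B'): step: R->6, L=4; B->plug->B->R->D->L->D->refl->B->L'->G->R'->G->plug->E
Char 8 ('F'): step: R->7, L=4; F->plug->F->R->F->L->A->refl->C->L'->B->R'->B->plug->B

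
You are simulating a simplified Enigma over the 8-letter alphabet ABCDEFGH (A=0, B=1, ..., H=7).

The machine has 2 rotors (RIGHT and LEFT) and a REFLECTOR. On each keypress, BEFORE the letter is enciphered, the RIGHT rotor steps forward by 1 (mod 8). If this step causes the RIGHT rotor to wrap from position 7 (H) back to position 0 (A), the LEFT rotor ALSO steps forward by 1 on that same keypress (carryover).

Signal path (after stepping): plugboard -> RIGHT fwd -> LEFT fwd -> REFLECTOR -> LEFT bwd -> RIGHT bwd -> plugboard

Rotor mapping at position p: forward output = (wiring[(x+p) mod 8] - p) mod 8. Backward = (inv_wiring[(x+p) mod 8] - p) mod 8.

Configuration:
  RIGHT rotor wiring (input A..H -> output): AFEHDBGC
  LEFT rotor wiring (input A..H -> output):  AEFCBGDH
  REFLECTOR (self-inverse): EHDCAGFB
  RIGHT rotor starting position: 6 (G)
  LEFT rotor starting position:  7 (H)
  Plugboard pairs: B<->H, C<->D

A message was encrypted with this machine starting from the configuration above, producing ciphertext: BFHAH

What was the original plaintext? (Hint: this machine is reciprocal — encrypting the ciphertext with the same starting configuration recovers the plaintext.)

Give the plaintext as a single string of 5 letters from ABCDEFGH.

Answer: EADHB

Derivation:
Char 1 ('B'): step: R->7, L=7; B->plug->H->R->H->L->E->refl->A->L'->A->R'->E->plug->E
Char 2 ('F'): step: R->0, L->0 (L advanced); F->plug->F->R->B->L->E->refl->A->L'->A->R'->A->plug->A
Char 3 ('H'): step: R->1, L=0; H->plug->B->R->D->L->C->refl->D->L'->G->R'->C->plug->D
Char 4 ('A'): step: R->2, L=0; A->plug->A->R->C->L->F->refl->G->L'->F->R'->B->plug->H
Char 5 ('H'): step: R->3, L=0; H->plug->B->R->A->L->A->refl->E->L'->B->R'->H->plug->B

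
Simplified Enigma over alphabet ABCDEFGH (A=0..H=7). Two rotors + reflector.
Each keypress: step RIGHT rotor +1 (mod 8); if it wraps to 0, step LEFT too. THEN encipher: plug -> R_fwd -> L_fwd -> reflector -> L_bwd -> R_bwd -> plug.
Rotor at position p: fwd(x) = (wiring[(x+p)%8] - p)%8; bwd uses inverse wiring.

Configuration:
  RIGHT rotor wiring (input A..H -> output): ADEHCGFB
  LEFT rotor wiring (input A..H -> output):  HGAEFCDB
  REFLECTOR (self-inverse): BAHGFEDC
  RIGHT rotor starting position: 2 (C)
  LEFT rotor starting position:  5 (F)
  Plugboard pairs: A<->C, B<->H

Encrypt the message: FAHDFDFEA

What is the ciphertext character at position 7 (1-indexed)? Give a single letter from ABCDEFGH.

Char 1 ('F'): step: R->3, L=5; F->plug->F->R->F->L->D->refl->G->L'->B->R'->H->plug->B
Char 2 ('A'): step: R->4, L=5; A->plug->C->R->B->L->G->refl->D->L'->F->R'->D->plug->D
Char 3 ('H'): step: R->5, L=5; H->plug->B->R->A->L->F->refl->E->L'->C->R'->G->plug->G
Char 4 ('D'): step: R->6, L=5; D->plug->D->R->F->L->D->refl->G->L'->B->R'->F->plug->F
Char 5 ('F'): step: R->7, L=5; F->plug->F->R->D->L->C->refl->H->L'->G->R'->H->plug->B
Char 6 ('D'): step: R->0, L->6 (L advanced); D->plug->D->R->H->L->E->refl->F->L'->A->R'->A->plug->C
Char 7 ('F'): step: R->1, L=6; F->plug->F->R->E->L->C->refl->H->L'->G->R'->C->plug->A

A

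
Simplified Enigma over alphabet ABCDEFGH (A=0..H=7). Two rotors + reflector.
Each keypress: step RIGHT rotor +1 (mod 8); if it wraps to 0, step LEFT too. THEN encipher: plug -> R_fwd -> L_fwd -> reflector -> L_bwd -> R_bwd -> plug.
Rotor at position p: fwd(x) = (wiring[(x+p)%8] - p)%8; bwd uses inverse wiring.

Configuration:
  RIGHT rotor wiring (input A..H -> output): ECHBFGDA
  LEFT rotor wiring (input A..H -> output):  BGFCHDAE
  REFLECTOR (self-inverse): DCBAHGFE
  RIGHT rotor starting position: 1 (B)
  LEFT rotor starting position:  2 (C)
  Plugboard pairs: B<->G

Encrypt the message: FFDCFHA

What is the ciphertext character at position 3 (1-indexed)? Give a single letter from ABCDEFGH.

Char 1 ('F'): step: R->2, L=2; F->plug->F->R->G->L->H->refl->E->L'->H->R'->B->plug->G
Char 2 ('F'): step: R->3, L=2; F->plug->F->R->B->L->A->refl->D->L'->A->R'->D->plug->D
Char 3 ('D'): step: R->4, L=2; D->plug->D->R->E->L->G->refl->F->L'->C->R'->B->plug->G

G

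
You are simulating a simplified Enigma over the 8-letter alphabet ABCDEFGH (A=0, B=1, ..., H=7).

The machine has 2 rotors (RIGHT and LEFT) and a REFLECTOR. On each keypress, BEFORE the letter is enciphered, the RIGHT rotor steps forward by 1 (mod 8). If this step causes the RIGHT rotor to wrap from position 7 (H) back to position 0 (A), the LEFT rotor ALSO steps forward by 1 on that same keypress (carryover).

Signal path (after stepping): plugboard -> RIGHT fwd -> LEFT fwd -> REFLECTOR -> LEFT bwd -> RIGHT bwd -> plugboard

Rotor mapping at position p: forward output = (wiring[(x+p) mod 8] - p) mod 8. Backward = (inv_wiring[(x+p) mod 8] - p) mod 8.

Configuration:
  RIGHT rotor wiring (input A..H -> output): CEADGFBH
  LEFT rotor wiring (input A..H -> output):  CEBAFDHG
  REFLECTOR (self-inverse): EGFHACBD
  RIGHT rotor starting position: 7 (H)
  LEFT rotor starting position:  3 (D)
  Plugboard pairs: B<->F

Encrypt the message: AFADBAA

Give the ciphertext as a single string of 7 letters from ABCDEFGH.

Answer: GDDFGFD

Derivation:
Char 1 ('A'): step: R->0, L->4 (L advanced); A->plug->A->R->C->L->D->refl->H->L'->B->R'->G->plug->G
Char 2 ('F'): step: R->1, L=4; F->plug->B->R->H->L->E->refl->A->L'->F->R'->D->plug->D
Char 3 ('A'): step: R->2, L=4; A->plug->A->R->G->L->F->refl->C->L'->D->R'->D->plug->D
Char 4 ('D'): step: R->3, L=4; D->plug->D->R->G->L->F->refl->C->L'->D->R'->B->plug->F
Char 5 ('B'): step: R->4, L=4; B->plug->F->R->A->L->B->refl->G->L'->E->R'->G->plug->G
Char 6 ('A'): step: R->5, L=4; A->plug->A->R->A->L->B->refl->G->L'->E->R'->B->plug->F
Char 7 ('A'): step: R->6, L=4; A->plug->A->R->D->L->C->refl->F->L'->G->R'->D->plug->D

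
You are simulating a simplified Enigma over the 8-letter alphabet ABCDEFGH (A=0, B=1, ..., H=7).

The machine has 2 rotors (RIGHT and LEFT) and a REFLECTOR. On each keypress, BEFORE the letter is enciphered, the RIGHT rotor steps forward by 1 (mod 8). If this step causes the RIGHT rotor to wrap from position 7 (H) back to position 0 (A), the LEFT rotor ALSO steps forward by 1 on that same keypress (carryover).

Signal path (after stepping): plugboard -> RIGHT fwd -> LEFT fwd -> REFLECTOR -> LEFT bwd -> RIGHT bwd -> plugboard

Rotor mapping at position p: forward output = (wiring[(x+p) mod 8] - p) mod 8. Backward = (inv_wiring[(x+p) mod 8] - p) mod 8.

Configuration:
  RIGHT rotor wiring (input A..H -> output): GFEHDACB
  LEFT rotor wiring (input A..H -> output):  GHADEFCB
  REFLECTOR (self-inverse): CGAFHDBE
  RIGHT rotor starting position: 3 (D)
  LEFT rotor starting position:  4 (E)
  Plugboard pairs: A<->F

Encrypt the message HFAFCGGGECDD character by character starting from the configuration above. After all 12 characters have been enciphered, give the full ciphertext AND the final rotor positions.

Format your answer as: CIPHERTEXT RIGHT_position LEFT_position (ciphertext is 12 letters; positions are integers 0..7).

Char 1 ('H'): step: R->4, L=4; H->plug->H->R->D->L->F->refl->D->L'->F->R'->D->plug->D
Char 2 ('F'): step: R->5, L=4; F->plug->A->R->D->L->F->refl->D->L'->F->R'->B->plug->B
Char 3 ('A'): step: R->6, L=4; A->plug->F->R->B->L->B->refl->G->L'->C->R'->H->plug->H
Char 4 ('F'): step: R->7, L=4; F->plug->A->R->C->L->G->refl->B->L'->B->R'->G->plug->G
Char 5 ('C'): step: R->0, L->5 (L advanced); C->plug->C->R->E->L->C->refl->A->L'->A->R'->F->plug->A
Char 6 ('G'): step: R->1, L=5; G->plug->G->R->A->L->A->refl->C->L'->E->R'->A->plug->F
Char 7 ('G'): step: R->2, L=5; G->plug->G->R->E->L->C->refl->A->L'->A->R'->E->plug->E
Char 8 ('G'): step: R->3, L=5; G->plug->G->R->C->L->E->refl->H->L'->H->R'->D->plug->D
Char 9 ('E'): step: R->4, L=5; E->plug->E->R->C->L->E->refl->H->L'->H->R'->A->plug->F
Char 10 ('C'): step: R->5, L=5; C->plug->C->R->E->L->C->refl->A->L'->A->R'->E->plug->E
Char 11 ('D'): step: R->6, L=5; D->plug->D->R->H->L->H->refl->E->L'->C->R'->H->plug->H
Char 12 ('D'): step: R->7, L=5; D->plug->D->R->F->L->D->refl->F->L'->B->R'->G->plug->G
Final: ciphertext=DBHGAFEDFEHG, RIGHT=7, LEFT=5

Answer: DBHGAFEDFEHG 7 5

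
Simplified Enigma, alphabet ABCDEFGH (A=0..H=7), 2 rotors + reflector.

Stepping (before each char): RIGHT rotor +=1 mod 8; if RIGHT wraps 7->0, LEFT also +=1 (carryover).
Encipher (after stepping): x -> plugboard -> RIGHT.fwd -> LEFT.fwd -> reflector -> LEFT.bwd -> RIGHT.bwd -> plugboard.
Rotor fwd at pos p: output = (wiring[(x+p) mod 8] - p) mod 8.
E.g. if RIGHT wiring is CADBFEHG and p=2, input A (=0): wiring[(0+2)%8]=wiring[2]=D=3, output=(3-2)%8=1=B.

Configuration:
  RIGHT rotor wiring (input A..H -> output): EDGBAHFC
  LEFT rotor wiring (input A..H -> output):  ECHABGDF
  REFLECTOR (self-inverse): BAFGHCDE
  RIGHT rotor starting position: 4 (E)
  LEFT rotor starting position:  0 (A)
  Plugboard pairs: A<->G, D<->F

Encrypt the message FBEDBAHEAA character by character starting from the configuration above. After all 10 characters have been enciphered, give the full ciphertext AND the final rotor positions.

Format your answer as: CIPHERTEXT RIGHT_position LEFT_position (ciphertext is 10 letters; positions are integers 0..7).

Answer: DDAFDCABCC 6 1

Derivation:
Char 1 ('F'): step: R->5, L=0; F->plug->D->R->H->L->F->refl->C->L'->B->R'->F->plug->D
Char 2 ('B'): step: R->6, L=0; B->plug->B->R->E->L->B->refl->A->L'->D->R'->F->plug->D
Char 3 ('E'): step: R->7, L=0; E->plug->E->R->C->L->H->refl->E->L'->A->R'->G->plug->A
Char 4 ('D'): step: R->0, L->1 (L advanced); D->plug->F->R->H->L->D->refl->G->L'->B->R'->D->plug->F
Char 5 ('B'): step: R->1, L=1; B->plug->B->R->F->L->C->refl->F->L'->E->R'->F->plug->D
Char 6 ('A'): step: R->2, L=1; A->plug->G->R->C->L->H->refl->E->L'->G->R'->C->plug->C
Char 7 ('H'): step: R->3, L=1; H->plug->H->R->D->L->A->refl->B->L'->A->R'->G->plug->A
Char 8 ('E'): step: R->4, L=1; E->plug->E->R->A->L->B->refl->A->L'->D->R'->B->plug->B
Char 9 ('A'): step: R->5, L=1; A->plug->G->R->E->L->F->refl->C->L'->F->R'->C->plug->C
Char 10 ('A'): step: R->6, L=1; A->plug->G->R->C->L->H->refl->E->L'->G->R'->C->plug->C
Final: ciphertext=DDAFDCABCC, RIGHT=6, LEFT=1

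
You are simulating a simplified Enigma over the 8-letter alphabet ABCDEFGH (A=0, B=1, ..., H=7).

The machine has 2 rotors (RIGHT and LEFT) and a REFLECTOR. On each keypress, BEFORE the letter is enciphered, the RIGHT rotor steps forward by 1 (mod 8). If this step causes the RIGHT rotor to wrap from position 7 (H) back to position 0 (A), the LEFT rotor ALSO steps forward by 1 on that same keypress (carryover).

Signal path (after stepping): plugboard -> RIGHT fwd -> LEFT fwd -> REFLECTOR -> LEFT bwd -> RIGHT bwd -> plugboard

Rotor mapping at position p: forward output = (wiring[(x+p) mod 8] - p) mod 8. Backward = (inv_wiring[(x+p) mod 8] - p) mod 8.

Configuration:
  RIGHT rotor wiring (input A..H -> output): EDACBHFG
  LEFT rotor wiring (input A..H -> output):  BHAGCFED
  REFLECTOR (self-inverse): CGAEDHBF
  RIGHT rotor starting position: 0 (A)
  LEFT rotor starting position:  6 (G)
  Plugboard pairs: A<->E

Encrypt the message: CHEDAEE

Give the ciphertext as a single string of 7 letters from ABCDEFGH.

Answer: BCFHEHD

Derivation:
Char 1 ('C'): step: R->1, L=6; C->plug->C->R->B->L->F->refl->H->L'->H->R'->B->plug->B
Char 2 ('H'): step: R->2, L=6; H->plug->H->R->B->L->F->refl->H->L'->H->R'->C->plug->C
Char 3 ('E'): step: R->3, L=6; E->plug->A->R->H->L->H->refl->F->L'->B->R'->F->plug->F
Char 4 ('D'): step: R->4, L=6; D->plug->D->R->C->L->D->refl->E->L'->G->R'->H->plug->H
Char 5 ('A'): step: R->5, L=6; A->plug->E->R->G->L->E->refl->D->L'->C->R'->A->plug->E
Char 6 ('E'): step: R->6, L=6; E->plug->A->R->H->L->H->refl->F->L'->B->R'->H->plug->H
Char 7 ('E'): step: R->7, L=6; E->plug->A->R->H->L->H->refl->F->L'->B->R'->D->plug->D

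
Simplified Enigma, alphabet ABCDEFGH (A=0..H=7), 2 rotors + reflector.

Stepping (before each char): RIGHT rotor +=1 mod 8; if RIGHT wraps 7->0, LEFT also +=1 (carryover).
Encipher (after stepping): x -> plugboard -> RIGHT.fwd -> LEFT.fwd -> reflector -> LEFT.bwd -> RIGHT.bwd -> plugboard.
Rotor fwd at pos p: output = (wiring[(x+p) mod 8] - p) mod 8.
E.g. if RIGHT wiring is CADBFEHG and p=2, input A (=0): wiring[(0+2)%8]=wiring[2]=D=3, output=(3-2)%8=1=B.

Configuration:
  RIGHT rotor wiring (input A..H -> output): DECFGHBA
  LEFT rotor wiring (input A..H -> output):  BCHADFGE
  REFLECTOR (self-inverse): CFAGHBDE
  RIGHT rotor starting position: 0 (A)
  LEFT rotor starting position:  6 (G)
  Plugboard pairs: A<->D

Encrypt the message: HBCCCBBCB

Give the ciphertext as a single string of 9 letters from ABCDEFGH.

Char 1 ('H'): step: R->1, L=6; H->plug->H->R->C->L->D->refl->G->L'->B->R'->B->plug->B
Char 2 ('B'): step: R->2, L=6; B->plug->B->R->D->L->E->refl->H->L'->H->R'->E->plug->E
Char 3 ('C'): step: R->3, L=6; C->plug->C->R->E->L->B->refl->F->L'->G->R'->D->plug->A
Char 4 ('C'): step: R->4, L=6; C->plug->C->R->F->L->C->refl->A->L'->A->R'->F->plug->F
Char 5 ('C'): step: R->5, L=6; C->plug->C->R->D->L->E->refl->H->L'->H->R'->E->plug->E
Char 6 ('B'): step: R->6, L=6; B->plug->B->R->C->L->D->refl->G->L'->B->R'->H->plug->H
Char 7 ('B'): step: R->7, L=6; B->plug->B->R->E->L->B->refl->F->L'->G->R'->E->plug->E
Char 8 ('C'): step: R->0, L->7 (L advanced); C->plug->C->R->C->L->D->refl->G->L'->G->R'->E->plug->E
Char 9 ('B'): step: R->1, L=7; B->plug->B->R->B->L->C->refl->A->L'->D->R'->A->plug->D

Answer: BEAFEHEED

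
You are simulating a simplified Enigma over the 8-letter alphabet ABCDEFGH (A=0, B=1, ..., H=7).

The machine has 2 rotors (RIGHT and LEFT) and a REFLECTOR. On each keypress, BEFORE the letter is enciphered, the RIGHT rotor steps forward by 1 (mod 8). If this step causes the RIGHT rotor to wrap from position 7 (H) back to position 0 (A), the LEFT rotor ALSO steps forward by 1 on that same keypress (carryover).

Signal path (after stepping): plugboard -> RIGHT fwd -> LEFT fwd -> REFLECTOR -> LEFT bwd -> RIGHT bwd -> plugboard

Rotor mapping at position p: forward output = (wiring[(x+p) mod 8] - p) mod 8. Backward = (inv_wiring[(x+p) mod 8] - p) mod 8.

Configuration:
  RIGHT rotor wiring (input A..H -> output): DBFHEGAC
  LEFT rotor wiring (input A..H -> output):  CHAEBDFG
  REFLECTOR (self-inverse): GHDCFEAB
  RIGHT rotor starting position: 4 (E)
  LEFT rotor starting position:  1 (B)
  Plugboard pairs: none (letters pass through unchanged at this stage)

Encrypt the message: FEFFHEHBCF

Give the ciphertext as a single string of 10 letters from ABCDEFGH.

Char 1 ('F'): step: R->5, L=1; F->plug->F->R->A->L->G->refl->A->L'->D->R'->B->plug->B
Char 2 ('E'): step: R->6, L=1; E->plug->E->R->H->L->B->refl->H->L'->B->R'->F->plug->F
Char 3 ('F'): step: R->7, L=1; F->plug->F->R->F->L->E->refl->F->L'->G->R'->D->plug->D
Char 4 ('F'): step: R->0, L->2 (L advanced); F->plug->F->R->G->L->A->refl->G->L'->A->R'->G->plug->G
Char 5 ('H'): step: R->1, L=2; H->plug->H->R->C->L->H->refl->B->L'->D->R'->D->plug->D
Char 6 ('E'): step: R->2, L=2; E->plug->E->R->G->L->A->refl->G->L'->A->R'->F->plug->F
Char 7 ('H'): step: R->3, L=2; H->plug->H->R->C->L->H->refl->B->L'->D->R'->C->plug->C
Char 8 ('B'): step: R->4, L=2; B->plug->B->R->C->L->H->refl->B->L'->D->R'->H->plug->H
Char 9 ('C'): step: R->5, L=2; C->plug->C->R->F->L->E->refl->F->L'->H->R'->H->plug->H
Char 10 ('F'): step: R->6, L=2; F->plug->F->R->B->L->C->refl->D->L'->E->R'->B->plug->B

Answer: BFDGDFCHHB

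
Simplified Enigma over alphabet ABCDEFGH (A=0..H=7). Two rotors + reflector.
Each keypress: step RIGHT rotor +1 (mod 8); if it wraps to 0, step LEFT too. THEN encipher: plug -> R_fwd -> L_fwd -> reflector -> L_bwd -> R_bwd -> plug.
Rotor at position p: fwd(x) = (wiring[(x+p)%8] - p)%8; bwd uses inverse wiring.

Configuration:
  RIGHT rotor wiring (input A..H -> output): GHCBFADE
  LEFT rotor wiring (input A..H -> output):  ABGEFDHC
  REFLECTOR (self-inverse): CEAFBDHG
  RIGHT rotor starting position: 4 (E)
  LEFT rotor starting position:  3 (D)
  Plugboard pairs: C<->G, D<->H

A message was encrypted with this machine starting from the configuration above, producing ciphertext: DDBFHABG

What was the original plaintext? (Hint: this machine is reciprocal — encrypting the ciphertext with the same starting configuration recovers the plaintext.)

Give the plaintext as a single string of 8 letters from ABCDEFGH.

Answer: AHADGCGC

Derivation:
Char 1 ('D'): step: R->5, L=3; D->plug->H->R->A->L->B->refl->E->L'->D->R'->A->plug->A
Char 2 ('D'): step: R->6, L=3; D->plug->H->R->C->L->A->refl->C->L'->B->R'->D->plug->H
Char 3 ('B'): step: R->7, L=3; B->plug->B->R->H->L->D->refl->F->L'->F->R'->A->plug->A
Char 4 ('F'): step: R->0, L->4 (L advanced); F->plug->F->R->A->L->B->refl->E->L'->E->R'->H->plug->D
Char 5 ('H'): step: R->1, L=4; H->plug->D->R->E->L->E->refl->B->L'->A->R'->C->plug->G
Char 6 ('A'): step: R->2, L=4; A->plug->A->R->A->L->B->refl->E->L'->E->R'->G->plug->C
Char 7 ('B'): step: R->3, L=4; B->plug->B->R->C->L->D->refl->F->L'->F->R'->C->plug->G
Char 8 ('G'): step: R->4, L=4; G->plug->C->R->H->L->A->refl->C->L'->G->R'->G->plug->C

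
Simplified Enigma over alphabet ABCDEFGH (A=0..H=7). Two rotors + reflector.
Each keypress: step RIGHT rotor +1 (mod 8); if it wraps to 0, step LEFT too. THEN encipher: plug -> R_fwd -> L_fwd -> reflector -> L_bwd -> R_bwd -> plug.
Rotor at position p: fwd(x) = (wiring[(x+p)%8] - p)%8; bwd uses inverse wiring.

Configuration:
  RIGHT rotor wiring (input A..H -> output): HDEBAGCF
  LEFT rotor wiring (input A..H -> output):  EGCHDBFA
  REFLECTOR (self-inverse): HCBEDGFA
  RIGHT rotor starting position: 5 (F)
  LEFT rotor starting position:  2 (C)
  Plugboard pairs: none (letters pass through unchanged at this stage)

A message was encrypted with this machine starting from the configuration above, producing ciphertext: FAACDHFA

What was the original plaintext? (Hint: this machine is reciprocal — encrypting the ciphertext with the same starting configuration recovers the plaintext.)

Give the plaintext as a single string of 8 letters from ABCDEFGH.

Answer: HEDHADDF

Derivation:
Char 1 ('F'): step: R->6, L=2; F->plug->F->R->D->L->H->refl->A->L'->A->R'->H->plug->H
Char 2 ('A'): step: R->7, L=2; A->plug->A->R->G->L->C->refl->B->L'->C->R'->E->plug->E
Char 3 ('A'): step: R->0, L->3 (L advanced); A->plug->A->R->H->L->H->refl->A->L'->B->R'->D->plug->D
Char 4 ('C'): step: R->1, L=3; C->plug->C->R->A->L->E->refl->D->L'->G->R'->H->plug->H
Char 5 ('D'): step: R->2, L=3; D->plug->D->R->E->L->F->refl->G->L'->C->R'->A->plug->A
Char 6 ('H'): step: R->3, L=3; H->plug->H->R->B->L->A->refl->H->L'->H->R'->D->plug->D
Char 7 ('F'): step: R->4, L=3; F->plug->F->R->H->L->H->refl->A->L'->B->R'->D->plug->D
Char 8 ('A'): step: R->5, L=3; A->plug->A->R->B->L->A->refl->H->L'->H->R'->F->plug->F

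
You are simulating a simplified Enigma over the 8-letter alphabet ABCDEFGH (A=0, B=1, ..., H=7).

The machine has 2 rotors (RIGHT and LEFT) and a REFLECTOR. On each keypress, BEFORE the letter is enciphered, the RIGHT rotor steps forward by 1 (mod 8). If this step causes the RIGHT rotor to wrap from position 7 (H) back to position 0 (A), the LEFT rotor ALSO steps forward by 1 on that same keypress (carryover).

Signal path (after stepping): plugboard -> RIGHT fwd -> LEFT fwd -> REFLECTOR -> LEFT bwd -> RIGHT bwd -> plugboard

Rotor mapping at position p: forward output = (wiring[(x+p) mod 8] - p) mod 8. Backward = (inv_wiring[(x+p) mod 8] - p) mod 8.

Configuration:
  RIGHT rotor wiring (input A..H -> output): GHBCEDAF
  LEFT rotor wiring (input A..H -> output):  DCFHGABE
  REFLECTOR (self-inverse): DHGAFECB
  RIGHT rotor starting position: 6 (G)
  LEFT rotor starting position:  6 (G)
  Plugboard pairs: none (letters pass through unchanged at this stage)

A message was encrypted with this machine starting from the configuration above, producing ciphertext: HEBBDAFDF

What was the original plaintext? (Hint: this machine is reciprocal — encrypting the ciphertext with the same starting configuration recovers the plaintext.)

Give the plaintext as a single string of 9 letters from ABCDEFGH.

Answer: BDCDHDECA

Derivation:
Char 1 ('H'): step: R->7, L=6; H->plug->H->R->B->L->G->refl->C->L'->H->R'->B->plug->B
Char 2 ('E'): step: R->0, L->7 (L advanced); E->plug->E->R->E->L->A->refl->D->L'->C->R'->D->plug->D
Char 3 ('B'): step: R->1, L=7; B->plug->B->R->A->L->F->refl->E->L'->B->R'->C->plug->C
Char 4 ('B'): step: R->2, L=7; B->plug->B->R->A->L->F->refl->E->L'->B->R'->D->plug->D
Char 5 ('D'): step: R->3, L=7; D->plug->D->R->F->L->H->refl->B->L'->G->R'->H->plug->H
Char 6 ('A'): step: R->4, L=7; A->plug->A->R->A->L->F->refl->E->L'->B->R'->D->plug->D
Char 7 ('F'): step: R->5, L=7; F->plug->F->R->E->L->A->refl->D->L'->C->R'->E->plug->E
Char 8 ('D'): step: R->6, L=7; D->plug->D->R->B->L->E->refl->F->L'->A->R'->C->plug->C
Char 9 ('F'): step: R->7, L=7; F->plug->F->R->F->L->H->refl->B->L'->G->R'->A->plug->A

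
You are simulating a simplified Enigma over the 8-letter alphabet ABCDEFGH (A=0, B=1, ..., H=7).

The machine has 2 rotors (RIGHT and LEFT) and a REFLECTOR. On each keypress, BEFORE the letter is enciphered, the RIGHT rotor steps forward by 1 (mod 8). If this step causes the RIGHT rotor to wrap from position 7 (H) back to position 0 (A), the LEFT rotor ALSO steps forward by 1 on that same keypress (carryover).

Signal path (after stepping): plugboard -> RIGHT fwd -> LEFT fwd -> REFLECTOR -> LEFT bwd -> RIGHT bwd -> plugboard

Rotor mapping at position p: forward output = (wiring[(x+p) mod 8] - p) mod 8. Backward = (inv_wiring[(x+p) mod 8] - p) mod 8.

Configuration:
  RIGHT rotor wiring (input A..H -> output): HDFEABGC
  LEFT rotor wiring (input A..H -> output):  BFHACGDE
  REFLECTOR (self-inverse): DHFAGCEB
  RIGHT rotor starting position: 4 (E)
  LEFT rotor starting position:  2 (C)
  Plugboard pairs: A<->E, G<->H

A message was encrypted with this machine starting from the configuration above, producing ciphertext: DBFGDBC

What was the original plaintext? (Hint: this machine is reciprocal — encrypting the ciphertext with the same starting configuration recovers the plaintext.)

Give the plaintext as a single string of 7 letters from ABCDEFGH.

Answer: HFEBFEH

Derivation:
Char 1 ('D'): step: R->5, L=2; D->plug->D->R->C->L->A->refl->D->L'->H->R'->G->plug->H
Char 2 ('B'): step: R->6, L=2; B->plug->B->R->E->L->B->refl->H->L'->G->R'->F->plug->F
Char 3 ('F'): step: R->7, L=2; F->plug->F->R->B->L->G->refl->E->L'->D->R'->A->plug->E
Char 4 ('G'): step: R->0, L->3 (L advanced); G->plug->H->R->C->L->D->refl->A->L'->D->R'->B->plug->B
Char 5 ('D'): step: R->1, L=3; D->plug->D->R->H->L->E->refl->G->L'->F->R'->F->plug->F
Char 6 ('B'): step: R->2, L=3; B->plug->B->R->C->L->D->refl->A->L'->D->R'->A->plug->E
Char 7 ('C'): step: R->3, L=3; C->plug->C->R->G->L->C->refl->F->L'->A->R'->G->plug->H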